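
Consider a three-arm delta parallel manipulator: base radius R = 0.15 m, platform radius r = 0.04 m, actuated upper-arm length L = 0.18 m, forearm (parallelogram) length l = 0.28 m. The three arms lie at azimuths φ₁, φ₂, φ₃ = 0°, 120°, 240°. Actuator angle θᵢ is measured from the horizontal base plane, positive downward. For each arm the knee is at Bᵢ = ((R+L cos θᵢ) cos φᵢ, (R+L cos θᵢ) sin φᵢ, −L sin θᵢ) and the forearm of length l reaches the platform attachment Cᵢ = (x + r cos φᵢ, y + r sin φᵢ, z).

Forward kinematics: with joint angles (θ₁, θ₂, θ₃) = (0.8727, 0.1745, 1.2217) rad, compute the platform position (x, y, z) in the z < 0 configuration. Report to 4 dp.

(-0.0108, 0.1126, -0.2367)

S1 = (0.2257·cos0.0°, 0.2257·sin0.0°, -0.1379) = (0.2257, 0.0000, -0.1379)
φ2=120.0°: virtual centre (-0.1436, 0.2488, -0.0313), radius l
φ3=240.0°: virtual centre (-0.0858, -0.1486, -0.1691), radius l
subtract pairs → two planes through P
linear system: -0.7387x+0.4976y = 0.0135−0.2133z; -0.6230x+-0.2972y = -0.0119−-0.0625z
Cramer: x(z) = 0.0036+0.0610z;  y(z) = 0.0326-0.3381z
sphere 1 gives Az²+Bz+C=0 with A=1.1181, B=0.2267, C=-0.0090;  B²−4AC=0.0916;  roots -0.2367, 0.0340;  negative root z = -0.2367
x = -0.0108, y = 0.1126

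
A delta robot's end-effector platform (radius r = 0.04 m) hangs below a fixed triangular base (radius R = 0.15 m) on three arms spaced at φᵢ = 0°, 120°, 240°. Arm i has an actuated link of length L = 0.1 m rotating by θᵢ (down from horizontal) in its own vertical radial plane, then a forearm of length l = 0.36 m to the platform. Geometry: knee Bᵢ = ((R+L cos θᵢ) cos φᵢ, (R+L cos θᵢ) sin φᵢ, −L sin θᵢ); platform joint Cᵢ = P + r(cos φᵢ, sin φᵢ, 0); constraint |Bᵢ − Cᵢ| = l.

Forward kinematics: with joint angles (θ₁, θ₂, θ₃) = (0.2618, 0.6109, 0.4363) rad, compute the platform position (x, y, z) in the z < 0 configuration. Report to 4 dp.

(0.0306, -0.0183, -0.3394)

φ1=0.0°: virtual centre (0.2066, 0.0000, -0.0259), radius l
arm 2 at φ=120.0°: (R−r)+L cos θ2 = 0.1919;  S2 = (-0.0960, 0.1662, -0.0574)
S3 = (0.2006·cos240.0°, 0.2006·sin240.0°, -0.0423) = (-0.1003, -0.1738, -0.0423)
subtract pairs → two planes through P
[-0.6051 0.3324 -0.0630]·P = -0.0032;  [-0.6138 -0.3475 -0.0328]·P = -0.0013
Cramer: x(z) = 0.0038-0.0791z;  y(z) = -0.0029+0.0454z
sphere 1 gives Az²+Bz+C=0 with A=1.0083, B=0.0836, C=-0.0878;  B²−4AC=0.3610;  roots -0.3394, 0.2565;  negative root z = -0.3394
x = 0.0306, y = -0.0183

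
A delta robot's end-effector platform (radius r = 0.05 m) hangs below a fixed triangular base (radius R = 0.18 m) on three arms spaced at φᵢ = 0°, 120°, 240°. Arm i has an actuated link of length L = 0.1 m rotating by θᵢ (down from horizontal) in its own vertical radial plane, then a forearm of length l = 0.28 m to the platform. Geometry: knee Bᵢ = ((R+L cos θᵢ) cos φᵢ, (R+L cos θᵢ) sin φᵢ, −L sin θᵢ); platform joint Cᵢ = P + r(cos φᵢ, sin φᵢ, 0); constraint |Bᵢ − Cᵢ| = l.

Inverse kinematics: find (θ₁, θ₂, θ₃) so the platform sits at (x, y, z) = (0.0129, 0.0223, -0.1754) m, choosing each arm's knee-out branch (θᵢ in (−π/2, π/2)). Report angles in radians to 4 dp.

φ1=0.0° → target in arm frame (0.0129, 0.0223)
  A cos θ + B sin θ = C:  0.1171·cos θ + -0.1754·sin θ = 0.1171
  θ1 = atan2(B,A) + arccos(C/0.2109) = -0.0001
rotate P by −φ2: (0.0129, -0.0223, -0.1754)
  A=0.1171, B=-0.1754, C=(l²−L²−A²−y'²−z²)/(2L)=0.1171
  θ2 = atan2(B,A) + arccos(C/0.2109) = 0.0003
rotate P by −φ3: (-0.0258, 0.0000, -0.1754)
  e−x'=0.1558;  (l²−L²−(e−x')²−y'²−z²)/2L = 0.0669
  θ3 = atan2(B,A) + arccos(C/0.2346) = 0.4371

θ₁ = -0.0001, θ₂ = 0.0003, θ₃ = 0.4371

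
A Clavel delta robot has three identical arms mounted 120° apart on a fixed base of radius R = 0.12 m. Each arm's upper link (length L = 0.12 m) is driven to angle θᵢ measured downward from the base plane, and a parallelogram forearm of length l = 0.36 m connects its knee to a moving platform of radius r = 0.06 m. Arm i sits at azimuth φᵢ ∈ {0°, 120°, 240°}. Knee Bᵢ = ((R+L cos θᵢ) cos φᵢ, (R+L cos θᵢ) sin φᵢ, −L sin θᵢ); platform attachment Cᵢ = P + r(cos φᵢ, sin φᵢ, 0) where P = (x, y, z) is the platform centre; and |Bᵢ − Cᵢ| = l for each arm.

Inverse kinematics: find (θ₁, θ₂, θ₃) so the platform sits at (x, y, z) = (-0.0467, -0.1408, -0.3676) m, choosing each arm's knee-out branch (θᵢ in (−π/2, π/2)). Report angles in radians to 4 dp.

rotate P by −φ1: (-0.0467, -0.1408, -0.3676)
  A cos θ + B sin θ = C:  0.1067·cos θ + -0.3676·sin θ = -0.2131
  √(A²+B²)=0.3828;  θ1 = -1.2883+2.1612 ≈ 0.8729
φ2=120.0° → target in arm frame (-0.0986, 0.1108)
  A cos θ + B sin θ = C:  0.1586·cos θ + -0.3676·sin θ = -0.2390
  √(A²+B²)=0.4003;  θ2 = -1.1635+2.2106 ≈ 1.0471
φ3=240.0° → target in arm frame (0.1453, 0.0300)
  A=-0.0853, B=-0.3676, C=(l²−L²−A²−y'²−z²)/(2L)=-0.1171
  γ=atan2(-0.3676,-0.0853)=-1.7988;  ψ=arccos(-0.3103)=1.8863;  θ3=γ+ψ≈0.0875

θ₁ = 0.8729, θ₂ = 1.0471, θ₃ = 0.0875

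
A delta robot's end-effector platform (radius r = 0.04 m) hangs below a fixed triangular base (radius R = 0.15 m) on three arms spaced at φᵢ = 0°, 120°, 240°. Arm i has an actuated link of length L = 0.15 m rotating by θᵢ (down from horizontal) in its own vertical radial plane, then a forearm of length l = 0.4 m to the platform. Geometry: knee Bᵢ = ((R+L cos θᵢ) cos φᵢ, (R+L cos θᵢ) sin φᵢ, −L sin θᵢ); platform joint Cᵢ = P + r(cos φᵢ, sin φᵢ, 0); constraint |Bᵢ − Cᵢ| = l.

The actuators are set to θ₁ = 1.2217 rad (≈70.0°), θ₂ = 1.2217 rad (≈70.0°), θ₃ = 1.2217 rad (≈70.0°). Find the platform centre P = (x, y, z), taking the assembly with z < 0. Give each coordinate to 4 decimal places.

φ1=0.0°: virtual centre (0.1613, 0.0000, -0.1410), radius l
arm 2 at φ=120.0°: ρ2 = 0.1613;  O2 = (-0.0807, 0.1397, -0.1410)
O3 = (0.1613·cos240.0°, 0.1613·sin240.0°, -0.1410) = (-0.0807, -0.1397, -0.1410)
subtract pairs → two planes through P
[-0.4839 0.2794 0.0000]·P = 0.0000;  [-0.4839 -0.2794 0.0000]·P = 0.0000
Cramer: x(z) = 0.0000+0.0000z;  y(z) = 0.0000+0.0000z
quadratic in z: (1.0000)z²+(0.2819)z+(-0.1141)=0, √Δ=0.7321 → z ∈ {-0.5070, 0.2251}; z = -0.5070 (taking z<0)
x = 0.0000, y = 0.0000

(0.0000, 0.0000, -0.5070)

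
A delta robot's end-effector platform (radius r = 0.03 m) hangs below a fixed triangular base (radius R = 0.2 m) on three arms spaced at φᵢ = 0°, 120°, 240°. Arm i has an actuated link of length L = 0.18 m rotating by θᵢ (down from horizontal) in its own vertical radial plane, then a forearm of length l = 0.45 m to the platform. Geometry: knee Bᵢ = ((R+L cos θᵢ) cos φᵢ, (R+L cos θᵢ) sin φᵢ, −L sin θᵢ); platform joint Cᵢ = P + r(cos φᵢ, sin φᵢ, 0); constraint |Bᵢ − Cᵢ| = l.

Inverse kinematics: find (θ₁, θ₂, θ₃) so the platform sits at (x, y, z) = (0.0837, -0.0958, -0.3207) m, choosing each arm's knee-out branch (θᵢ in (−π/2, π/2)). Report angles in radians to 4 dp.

rotate P by −φ1: (0.0837, -0.0958, -0.3207)
  A cos θ + B sin θ = C:  0.0863·cos θ + -0.3207·sin θ = 0.1406
  √(A²+B²)=0.3321;  θ1 = -1.3079+1.1336 ≈ -0.1744
arm 2 (φ=120.0°): x'=-0.1248, y'=-0.0246
  e−x'=0.2948;  (l²−L²−(e−x')²−y'²−z²)/2L = -0.0563
  θ2 = atan2(B,A) + arccos(C/0.4356) = 0.8730
φ3=240.0° → target in arm frame (0.0411, 0.1204)
  A cos θ + B sin θ = C:  0.1289·cos θ + -0.3207·sin θ = 0.1004
  γ=atan2(-0.3207,0.1289)=-1.1887;  ψ=arccos(0.2905)=1.2760;  θ3=γ+ψ≈0.0874

θ₁ = -0.1744, θ₂ = 0.8730, θ₃ = 0.0874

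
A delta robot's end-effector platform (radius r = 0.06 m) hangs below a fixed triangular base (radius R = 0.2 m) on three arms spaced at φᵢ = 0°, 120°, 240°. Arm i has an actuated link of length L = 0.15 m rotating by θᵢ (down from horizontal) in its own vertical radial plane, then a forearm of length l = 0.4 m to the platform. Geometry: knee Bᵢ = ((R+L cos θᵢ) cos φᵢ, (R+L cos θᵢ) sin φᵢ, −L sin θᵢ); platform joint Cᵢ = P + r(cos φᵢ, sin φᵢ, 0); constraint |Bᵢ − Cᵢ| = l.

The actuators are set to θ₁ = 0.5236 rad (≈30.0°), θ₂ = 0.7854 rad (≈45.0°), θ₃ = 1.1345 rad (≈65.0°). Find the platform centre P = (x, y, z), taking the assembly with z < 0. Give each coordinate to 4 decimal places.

φ1=0.0°: virtual centre (0.2699, 0.0000, -0.0750), radius l
φ2=120.0°: virtual centre (-0.1230, 0.2131, -0.1061), radius l
O3 = (0.2034·cos240.0°, 0.2034·sin240.0°, -0.1359) = (-0.1017, -0.1761, -0.1359)
|O₂|²−|O₁|² = -0.0067;  |O₃|²−|O₁|² = -0.0186
linear system: -0.7859x+0.4262y = -0.0067−-0.0621z; -0.7432x+-0.3523y = -0.0186−-0.1219z
det = 0.5936;  x = 0.0173+-0.1244z,  y = 0.0163+-0.0836z
into |P−O₁|² = l²: 1.0225z² + 0.2101z + -0.0903 = 0;  Δ = 0.4135;  z = -0.4172 or 0.2117 → z<0 root = -0.4172
x = 0.0692, y = 0.0512

(0.0692, 0.0512, -0.4172)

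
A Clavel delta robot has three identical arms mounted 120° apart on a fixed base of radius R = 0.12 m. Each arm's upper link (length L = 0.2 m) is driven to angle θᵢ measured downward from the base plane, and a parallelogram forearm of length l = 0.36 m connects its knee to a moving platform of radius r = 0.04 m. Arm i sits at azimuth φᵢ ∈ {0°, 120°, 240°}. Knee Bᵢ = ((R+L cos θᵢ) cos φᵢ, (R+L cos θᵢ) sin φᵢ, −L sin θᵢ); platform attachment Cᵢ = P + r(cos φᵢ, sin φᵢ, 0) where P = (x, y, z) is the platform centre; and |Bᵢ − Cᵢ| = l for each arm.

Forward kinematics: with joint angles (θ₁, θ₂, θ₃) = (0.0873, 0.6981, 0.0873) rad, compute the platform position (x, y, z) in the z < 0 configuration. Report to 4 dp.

φ1=0.0°: virtual centre (0.2792, 0.0000, -0.0174), radius l
O2 = (0.2332·cos120.0°, 0.2332·sin120.0°, -0.1286) = (-0.1166, 0.2020, -0.1286)
φ3=240.0°: virtual centre (-0.1396, -0.2418, -0.0174), radius l
|O₂|²−|O₁|² = -0.0074;  |O₃|²−|O₁|² = 0.0000
plane₁₂: -0.7917x+0.4039y+-0.2222z = -0.0074
Cramer: x(z) = 0.0049-0.1490z;  y(z) = -0.0086+0.2581z
sphere 1 gives Az²+Bz+C=0 with A=1.0888, B=0.1122, C=-0.0540;  B²−4AC=0.2477;  roots -0.2801, 0.1770;  negative root z = -0.2801
x = 0.0467, y = -0.0808

(0.0467, -0.0808, -0.2801)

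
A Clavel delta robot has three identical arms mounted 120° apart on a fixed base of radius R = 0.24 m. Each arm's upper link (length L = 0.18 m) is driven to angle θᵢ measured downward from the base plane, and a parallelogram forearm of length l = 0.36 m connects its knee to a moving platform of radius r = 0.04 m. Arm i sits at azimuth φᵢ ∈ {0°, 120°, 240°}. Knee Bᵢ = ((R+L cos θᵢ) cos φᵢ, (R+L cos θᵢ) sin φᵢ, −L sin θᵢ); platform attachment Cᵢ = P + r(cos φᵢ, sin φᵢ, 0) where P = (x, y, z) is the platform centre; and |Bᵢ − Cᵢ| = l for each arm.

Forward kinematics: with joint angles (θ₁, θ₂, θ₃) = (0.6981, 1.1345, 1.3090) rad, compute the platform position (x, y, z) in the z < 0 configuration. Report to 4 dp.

(0.0738, 0.0239, -0.3592)

centre 1 = (0.3379·cos0.0°, 0.3379·sin0.0°, -0.1157) = (0.3379, 0.0000, -0.1157)
arm 2 at φ=120.0°: ρ2 = 0.2761;  centre 2 = (-0.1380, 0.2391, -0.1631)
arm 3 at φ=240.0°: ρ3 = 0.2466;  centre 3 = (-0.1233, -0.2136, -0.1739)
eliminate P² terms by subtracting sphere 1 from 2 and 3
plane₁₂: -0.9518x+0.4782y+-0.0949z = -0.0247
det = 0.8476;  x = 0.0331+-0.1134z,  y = 0.0141+-0.0274z
quadratic in z: (1.0136)z²+(0.2998)z+(-0.0231)=0, √Δ=0.4284 → z ∈ {-0.3592, 0.0634}; z = -0.3592 (taking z<0)
x = 0.0738, y = 0.0239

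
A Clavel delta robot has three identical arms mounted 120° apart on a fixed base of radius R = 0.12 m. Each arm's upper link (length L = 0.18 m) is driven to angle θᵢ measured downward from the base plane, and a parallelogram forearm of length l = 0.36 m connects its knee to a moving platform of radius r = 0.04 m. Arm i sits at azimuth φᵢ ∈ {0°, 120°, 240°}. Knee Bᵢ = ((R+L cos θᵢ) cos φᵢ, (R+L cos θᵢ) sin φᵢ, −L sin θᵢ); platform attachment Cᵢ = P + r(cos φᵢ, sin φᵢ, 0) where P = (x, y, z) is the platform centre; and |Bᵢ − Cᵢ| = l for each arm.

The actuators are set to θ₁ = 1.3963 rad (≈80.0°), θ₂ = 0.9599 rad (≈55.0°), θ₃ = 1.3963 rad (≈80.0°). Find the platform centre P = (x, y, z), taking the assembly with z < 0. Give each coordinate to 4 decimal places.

(-0.0429, 0.0743, -0.4940)

arm 1 at φ=0.0°: (R−r)+L cos θ1 = 0.1113;  O1 = (0.1113, 0.0000, -0.1773)
φ2=120.0°: virtual centre (-0.0916, 0.1587, -0.1474), radius l
arm 3 at φ=240.0°: (R−r)+L cos θ3 = 0.1113;  O3 = (-0.0556, -0.0963, -0.1773)
subtract pairs → two planes through P
plane₁₂: -0.4057x+0.3174y+0.0596z = 0.0115
Cramer: x(z) = -0.0121+0.0624z;  y(z) = 0.0209-0.1081z
into |P−O₁|² = l²: 1.0156z² + 0.3346z + -0.0825 = 0;  Δ = 0.4473;  z = -0.4940 or 0.1645 → z<0 root = -0.4940
x = -0.0429, y = 0.0743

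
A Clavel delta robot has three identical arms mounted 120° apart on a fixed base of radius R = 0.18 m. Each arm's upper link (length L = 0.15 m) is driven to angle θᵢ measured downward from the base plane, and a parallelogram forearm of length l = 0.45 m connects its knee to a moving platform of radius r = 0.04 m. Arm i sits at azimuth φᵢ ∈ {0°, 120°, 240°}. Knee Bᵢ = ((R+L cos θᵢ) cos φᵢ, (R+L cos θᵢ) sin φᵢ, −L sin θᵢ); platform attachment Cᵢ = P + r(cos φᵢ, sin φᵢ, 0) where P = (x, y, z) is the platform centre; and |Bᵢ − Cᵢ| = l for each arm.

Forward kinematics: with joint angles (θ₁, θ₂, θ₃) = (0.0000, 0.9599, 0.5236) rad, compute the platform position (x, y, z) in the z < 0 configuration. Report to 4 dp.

(0.1151, -0.0658, -0.4093)

φ1=0.0°: virtual centre (0.2900, 0.0000, 0.0000), radius l
arm 2 at φ=120.0°: ρ2 = 0.2260;  S2 = (-0.1130, 0.1958, -0.1229)
arm 3 at φ=240.0°: ρ3 = 0.2699;  S3 = (-0.1350, -0.2337, -0.0750)
subtract pairs → two planes through P
[-0.8060 0.3915 -0.2457]·P = -0.0179;  [-0.8499 -0.4675 -0.1500]·P = -0.0056
Cramer: x(z) = 0.0149-0.2447z;  y(z) = -0.0151+0.1239z
sphere 1 gives Az²+Bz+C=0 with A=1.0752, B=0.1309, C=-0.1266;  B²−4AC=0.5616;  roots -0.4093, 0.2876;  negative root z = -0.4093
x = 0.1151, y = -0.0658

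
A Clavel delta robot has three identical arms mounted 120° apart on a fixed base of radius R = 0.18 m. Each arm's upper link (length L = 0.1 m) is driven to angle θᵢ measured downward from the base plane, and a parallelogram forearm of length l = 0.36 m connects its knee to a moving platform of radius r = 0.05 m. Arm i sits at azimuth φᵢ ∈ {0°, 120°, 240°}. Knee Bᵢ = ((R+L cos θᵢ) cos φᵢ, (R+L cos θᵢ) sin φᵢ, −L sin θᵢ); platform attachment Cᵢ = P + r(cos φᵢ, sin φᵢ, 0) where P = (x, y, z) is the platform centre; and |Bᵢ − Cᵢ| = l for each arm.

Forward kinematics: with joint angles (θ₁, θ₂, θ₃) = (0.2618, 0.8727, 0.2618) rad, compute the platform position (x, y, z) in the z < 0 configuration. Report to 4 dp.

(0.0336, -0.0581, -0.3241)

φ1=0.0°: virtual centre (0.2266, 0.0000, -0.0259), radius l
arm 2 at φ=120.0°: e+L cos θ2 = 0.1943;  S2 = (-0.0971, 0.1682, -0.0766)
φ3=240.0°: virtual centre (-0.1133, -0.1962, -0.0259), radius l
|S₂|²−|S₁|² = -0.0084;  |S₃|²−|S₁|² = 0.0000
plane₁₂: -0.6475x+0.3365y+-0.1014z = -0.0084
Cramer: x(z) = 0.0068-0.0825z;  y(z) = -0.0118+0.1428z
sphere 1 gives Az²+Bz+C=0 with A=1.0272, B=0.0846, C=-0.0805;  B²−4AC=0.3379;  roots -0.3241, 0.2418;  negative root z = -0.3241
x = 0.0336, y = -0.0581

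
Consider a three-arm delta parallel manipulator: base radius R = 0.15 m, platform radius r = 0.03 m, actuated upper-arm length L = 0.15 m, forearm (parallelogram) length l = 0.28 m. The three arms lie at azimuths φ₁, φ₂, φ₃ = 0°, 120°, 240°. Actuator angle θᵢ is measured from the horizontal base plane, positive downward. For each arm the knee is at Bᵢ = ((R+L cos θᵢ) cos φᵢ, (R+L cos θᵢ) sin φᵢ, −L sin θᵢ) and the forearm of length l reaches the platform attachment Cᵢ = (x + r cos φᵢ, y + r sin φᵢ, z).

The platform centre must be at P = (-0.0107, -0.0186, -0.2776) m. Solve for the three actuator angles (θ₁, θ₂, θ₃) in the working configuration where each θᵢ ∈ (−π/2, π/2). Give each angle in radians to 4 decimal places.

θ₁ = 0.8726, θ₂ = 0.8729, θ₃ = 0.6980

arm 1 (φ=0.0°): x'=-0.0107, y'=-0.0186
  A cos θ + B sin θ = C:  0.1307·cos θ + -0.2776·sin θ = -0.1286
  √(A²+B²)=0.3068;  θ1 = -1.1308+2.0034 ≈ 0.8726
rotate P by −φ2: (-0.0108, 0.0186, -0.2776)
  A=0.1308, B=-0.2776, C=(l²−L²−A²−y'²−z²)/(2L)=-0.1287
  γ=atan2(-0.2776,0.1308)=-1.1306;  ψ=arccos(-0.4194)=2.0035;  θ2=γ+ψ≈0.8729
φ3=240.0° → target in arm frame (0.0215, 0.0000)
  A=0.0985, B=-0.2776, C=(l²−L²−A²−y'²−z²)/(2L)=-0.1029
  γ=atan2(-0.2776,0.0985)=-1.2297;  ψ=arccos(-0.3493)=1.9277;  θ3=γ+ψ≈0.6980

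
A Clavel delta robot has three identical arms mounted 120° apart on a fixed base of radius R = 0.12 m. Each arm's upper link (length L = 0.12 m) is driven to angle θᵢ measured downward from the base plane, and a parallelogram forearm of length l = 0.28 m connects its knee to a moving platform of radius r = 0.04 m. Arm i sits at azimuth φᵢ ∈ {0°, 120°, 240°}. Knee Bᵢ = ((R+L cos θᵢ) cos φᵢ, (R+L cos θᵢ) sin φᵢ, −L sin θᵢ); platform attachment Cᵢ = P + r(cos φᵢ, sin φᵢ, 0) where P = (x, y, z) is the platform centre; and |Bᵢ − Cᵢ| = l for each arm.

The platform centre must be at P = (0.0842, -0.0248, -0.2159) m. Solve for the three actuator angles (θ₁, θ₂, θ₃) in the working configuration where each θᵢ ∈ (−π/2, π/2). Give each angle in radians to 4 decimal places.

θ₁ = -0.3486, θ₂ = 0.6978, θ₃ = 0.4364

rotate P by −φ1: (0.0842, -0.0248, -0.2159)
  A=-0.0042, B=-0.2159, C=(l²−L²−A²−y'²−z²)/(2L)=0.0698
  θ1 = atan2(B,A) + arccos(C/0.2159) = -0.3486
arm 2 (φ=120.0°): x'=-0.0636, y'=-0.0605
  e−x'=0.1436;  (l²−L²−(e−x')²−y'²−z²)/2L = -0.0287
  θ2 = atan2(B,A) + arccos(C/0.2593) = 0.6978
φ3=240.0° → target in arm frame (-0.0206, 0.0853)
  A=0.1006, B=-0.2159, C=(l²−L²−A²−y'²−z²)/(2L)=-0.0001
  √(A²+B²)=0.2382;  θ3 = -1.1347+1.5711 ≈ 0.4364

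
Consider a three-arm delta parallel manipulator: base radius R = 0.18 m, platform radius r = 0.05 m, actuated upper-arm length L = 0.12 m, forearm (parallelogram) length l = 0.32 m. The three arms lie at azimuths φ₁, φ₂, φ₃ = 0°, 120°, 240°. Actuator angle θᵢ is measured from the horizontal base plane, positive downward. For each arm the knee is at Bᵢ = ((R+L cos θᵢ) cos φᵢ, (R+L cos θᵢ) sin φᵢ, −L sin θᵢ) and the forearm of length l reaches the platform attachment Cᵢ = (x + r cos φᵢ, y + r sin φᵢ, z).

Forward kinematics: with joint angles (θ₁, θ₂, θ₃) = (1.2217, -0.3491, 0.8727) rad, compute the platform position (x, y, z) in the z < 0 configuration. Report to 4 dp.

centre 1 = (0.1710·cos0.0°, 0.1710·sin0.0°, -0.1128) = (0.1710, 0.0000, -0.1128)
centre 2 = (0.2428·cos120.0°, 0.2428·sin120.0°, 0.0410) = (-0.1214, 0.2102, 0.0410)
centre 3 = (0.2071·cos240.0°, 0.2071·sin240.0°, -0.0919) = (-0.1036, -0.1794, -0.0919)
eliminate P² terms by subtracting sphere 1 from 2 and 3
plane₁₂: -0.5849x+0.4205y+0.3076z = 0.0186
det = 0.4408;  x = -0.0241+0.2901z,  y = 0.0108+-0.3280z
sphere 1 gives Az²+Bz+C=0 with A=1.1918, B=0.1052, C=-0.0515;  B²−4AC=0.2565;  roots -0.2566, 0.1683;  negative root z = -0.2566
x = -0.0986, y = 0.0950

(-0.0986, 0.0950, -0.2566)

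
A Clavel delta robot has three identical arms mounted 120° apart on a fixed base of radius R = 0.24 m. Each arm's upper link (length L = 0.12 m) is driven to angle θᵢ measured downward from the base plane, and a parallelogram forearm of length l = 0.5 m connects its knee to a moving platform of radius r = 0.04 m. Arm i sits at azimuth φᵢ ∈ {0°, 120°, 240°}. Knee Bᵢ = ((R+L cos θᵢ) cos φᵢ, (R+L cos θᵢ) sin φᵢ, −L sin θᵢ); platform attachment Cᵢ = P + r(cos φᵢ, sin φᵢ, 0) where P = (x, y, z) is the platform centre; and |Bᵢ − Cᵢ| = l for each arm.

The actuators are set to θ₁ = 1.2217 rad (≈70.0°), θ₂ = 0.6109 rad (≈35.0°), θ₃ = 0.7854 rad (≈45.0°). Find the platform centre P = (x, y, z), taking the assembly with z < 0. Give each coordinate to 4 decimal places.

arm 1 at φ=0.0°: (R−r)+L cos θ1 = 0.2410;  S1 = (0.2410, 0.0000, -0.1128)
arm 2 at φ=120.0°: (R−r)+L cos θ2 = 0.2983;  S2 = (-0.1491, 0.2583, -0.0688)
φ3=240.0°: virtual centre (-0.1424, -0.2467, -0.0849), radius l
subtract pairs → two planes through P
plane₁₂: -0.7804x+0.5167y+0.0879z = 0.0229
Cramer: x(z) = -0.0260+0.0924z;  y(z) = 0.0050-0.0305z
into |P−S₁|² = l²: 1.0095z² + 0.1759z + -0.1659 = 0;  Δ = 0.7009;  z = -0.5018 or 0.3276 → z<0 root = -0.5018
x = -0.0724, y = 0.0203

(-0.0724, 0.0203, -0.5018)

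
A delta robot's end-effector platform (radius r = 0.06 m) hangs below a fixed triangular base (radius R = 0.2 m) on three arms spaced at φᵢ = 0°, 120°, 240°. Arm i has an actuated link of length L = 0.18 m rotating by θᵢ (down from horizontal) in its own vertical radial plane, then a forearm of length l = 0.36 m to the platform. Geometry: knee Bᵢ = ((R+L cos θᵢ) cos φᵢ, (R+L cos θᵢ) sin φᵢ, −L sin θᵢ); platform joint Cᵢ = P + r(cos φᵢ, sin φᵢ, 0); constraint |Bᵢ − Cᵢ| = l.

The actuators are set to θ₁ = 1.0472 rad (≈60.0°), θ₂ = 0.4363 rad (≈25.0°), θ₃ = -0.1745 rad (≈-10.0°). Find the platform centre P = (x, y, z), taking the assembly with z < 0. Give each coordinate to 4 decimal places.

φ1=0.0°: virtual centre (0.2300, 0.0000, -0.1559), radius l
O2 = (0.3031·cos120.0°, 0.3031·sin120.0°, -0.0761) = (-0.1516, 0.2625, -0.0761)
φ3=240.0°: virtual centre (-0.1586, -0.2748, 0.0313), radius l
|O₂|²−|O₁|² = 0.0205;  |O₃|²−|O₁|² = 0.0244
[-0.7631 0.5251 0.1596]·P = 0.0205;  [-0.7773 -0.5495 0.3743]·P = 0.0244
det = 0.8275;  x = -0.0291+0.3435z,  y = -0.0033+0.1952z
into |P−O₁|² = l²: 1.1561z² + 0.1325z + -0.0382 = 0;  Δ = 0.1940;  z = -0.2478 or 0.1332 → z<0 root = -0.2478
x = -0.1142, y = -0.0517

(-0.1142, -0.0517, -0.2478)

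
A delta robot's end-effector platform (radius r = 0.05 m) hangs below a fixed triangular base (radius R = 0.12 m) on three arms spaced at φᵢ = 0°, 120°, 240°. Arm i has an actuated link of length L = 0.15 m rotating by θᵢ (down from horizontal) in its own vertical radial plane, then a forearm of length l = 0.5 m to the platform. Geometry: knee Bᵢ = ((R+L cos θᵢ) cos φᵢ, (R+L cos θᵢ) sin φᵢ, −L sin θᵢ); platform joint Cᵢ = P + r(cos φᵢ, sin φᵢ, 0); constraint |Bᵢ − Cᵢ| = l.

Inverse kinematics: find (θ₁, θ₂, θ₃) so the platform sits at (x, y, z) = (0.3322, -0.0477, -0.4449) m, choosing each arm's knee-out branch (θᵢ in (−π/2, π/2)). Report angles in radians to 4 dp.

θ₁ = -0.2616, θ₂ = 1.3964, θ₃ = 1.2218

arm 1 (φ=0.0°): x'=0.3322, y'=-0.0477
  e−x'=-0.2622;  (l²−L²−(e−x')²−y'²−z²)/2L = -0.1382
  γ=atan2(-0.4449,-0.2622)=-2.1033;  ψ=arccos(-0.2676)=1.8417;  θ1=γ+ψ≈-0.2616
rotate P by −φ2: (-0.2074, -0.2638, -0.4449)
  A=0.2774, B=-0.4449, C=(l²−L²−A²−y'²−z²)/(2L)=-0.3900
  √(A²+B²)=0.5243;  θ2 = -1.0133+2.4097 ≈ 1.3964
arm 3 (φ=240.0°): x'=-0.1248, y'=0.3115
  e−x'=0.1948;  (l²−L²−(e−x')²−y'²−z²)/2L = -0.3515
  θ3 = atan2(B,A) + arccos(C/0.4857) = 1.2218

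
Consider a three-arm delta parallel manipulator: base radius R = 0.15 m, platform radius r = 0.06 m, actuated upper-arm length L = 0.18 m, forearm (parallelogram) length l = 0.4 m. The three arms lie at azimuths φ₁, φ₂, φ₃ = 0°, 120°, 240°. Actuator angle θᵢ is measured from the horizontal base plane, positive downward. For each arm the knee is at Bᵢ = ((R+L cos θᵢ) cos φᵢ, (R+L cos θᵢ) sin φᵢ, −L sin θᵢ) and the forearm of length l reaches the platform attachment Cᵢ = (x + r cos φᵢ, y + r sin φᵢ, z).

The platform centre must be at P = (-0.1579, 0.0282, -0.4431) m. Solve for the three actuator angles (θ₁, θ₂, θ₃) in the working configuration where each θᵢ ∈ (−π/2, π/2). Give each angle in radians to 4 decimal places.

arm 1 (φ=0.0°): x'=-0.1579, y'=0.0282
  e−x'=0.2479;  (l²−L²−(e−x')²−y'²−z²)/2L = -0.3639
  θ1 = atan2(B,A) + arccos(C/0.5077) = 1.3090
rotate P by −φ2: (0.1034, 0.1226, -0.4431)
  e−x'=-0.0134;  (l²−L²−(e−x')²−y'²−z²)/2L = -0.2332
  γ=atan2(-0.4431,-0.0134)=-1.6010;  ψ=arccos(-0.5261)=2.1248;  θ2=γ+ψ≈0.5238
rotate P by −φ3: (0.0545, -0.1508, -0.4431)
  A=0.0355, B=-0.4431, C=(l²−L²−A²−y'²−z²)/(2L)=-0.2576
  γ=atan2(-0.4431,0.0355)=-1.4909;  ψ=arccos(-0.5796)=2.1890;  θ3=γ+ψ≈0.6981

θ₁ = 1.3090, θ₂ = 0.5238, θ₃ = 0.6981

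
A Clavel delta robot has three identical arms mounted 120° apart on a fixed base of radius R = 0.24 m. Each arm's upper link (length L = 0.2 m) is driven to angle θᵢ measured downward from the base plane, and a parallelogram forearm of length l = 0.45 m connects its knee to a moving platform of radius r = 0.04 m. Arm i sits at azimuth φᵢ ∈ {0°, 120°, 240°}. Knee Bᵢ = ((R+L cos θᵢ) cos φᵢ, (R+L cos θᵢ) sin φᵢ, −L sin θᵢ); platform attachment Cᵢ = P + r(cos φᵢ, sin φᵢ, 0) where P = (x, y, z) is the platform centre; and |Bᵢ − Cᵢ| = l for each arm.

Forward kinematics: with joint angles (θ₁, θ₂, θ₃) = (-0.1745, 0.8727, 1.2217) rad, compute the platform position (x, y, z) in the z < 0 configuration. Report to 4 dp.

centre 1 = (0.3970·cos0.0°, 0.3970·sin0.0°, 0.0347) = (0.3970, 0.0000, 0.0347)
arm 2 at φ=120.0°: ρ2 = 0.3286;  centre 2 = (-0.1643, 0.2845, -0.1532)
arm 3 at φ=240.0°: ρ3 = 0.2684;  centre 3 = (-0.1342, -0.2324, -0.1879)
eliminate P² terms by subtracting sphere 1 from 2 and 3
plane₁₂: -1.1225x+0.5691y+-0.3759z = -0.0274
Cramer: x(z) = 0.0373-0.3801z;  y(z) = 0.0254-0.0893z
quadratic in z: (1.1525)z²+(0.1995)z+(-0.0713)=0, √Δ=0.6069 → z ∈ {-0.3498, 0.1768}; z = -0.3498 (taking z<0)
x = 0.1703, y = 0.0567

(0.1703, 0.0567, -0.3498)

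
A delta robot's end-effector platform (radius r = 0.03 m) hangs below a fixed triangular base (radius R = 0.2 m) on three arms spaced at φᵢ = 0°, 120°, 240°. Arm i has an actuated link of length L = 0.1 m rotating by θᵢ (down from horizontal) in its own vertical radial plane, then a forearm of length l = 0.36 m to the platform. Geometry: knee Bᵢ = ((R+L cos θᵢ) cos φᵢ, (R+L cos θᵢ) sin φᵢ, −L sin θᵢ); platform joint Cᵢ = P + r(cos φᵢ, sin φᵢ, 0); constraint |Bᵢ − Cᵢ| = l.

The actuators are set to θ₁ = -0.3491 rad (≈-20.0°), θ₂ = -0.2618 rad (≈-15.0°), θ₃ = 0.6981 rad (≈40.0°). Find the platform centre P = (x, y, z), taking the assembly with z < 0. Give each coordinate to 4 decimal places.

arm 1 at φ=0.0°: (R−r)+L cos θ1 = 0.2640;  O1 = (0.2640, 0.0000, 0.0342)
φ2=120.0°: virtual centre (-0.1333, 0.2309, 0.0259), radius l
arm 3 at φ=240.0°: (R−r)+L cos θ3 = 0.2466;  O3 = (-0.1233, -0.2136, -0.0643)
eliminate P² terms by subtracting sphere 1 from 2 and 3
[-0.7945 0.4618 -0.0166]·P = 0.0009;  [-0.7745 -0.4271 -0.1970]·P = -0.0059
Cramer: x(z) = 0.0034-0.1407z;  y(z) = 0.0077-0.2060z
into |P−O₁|² = l²: 1.0622z² + 0.0017z + -0.0605 = 0;  Δ = 0.2569;  z = -0.2394 or 0.2378 → z<0 root = -0.2394
x = 0.0370, y = 0.0570

(0.0370, 0.0570, -0.2394)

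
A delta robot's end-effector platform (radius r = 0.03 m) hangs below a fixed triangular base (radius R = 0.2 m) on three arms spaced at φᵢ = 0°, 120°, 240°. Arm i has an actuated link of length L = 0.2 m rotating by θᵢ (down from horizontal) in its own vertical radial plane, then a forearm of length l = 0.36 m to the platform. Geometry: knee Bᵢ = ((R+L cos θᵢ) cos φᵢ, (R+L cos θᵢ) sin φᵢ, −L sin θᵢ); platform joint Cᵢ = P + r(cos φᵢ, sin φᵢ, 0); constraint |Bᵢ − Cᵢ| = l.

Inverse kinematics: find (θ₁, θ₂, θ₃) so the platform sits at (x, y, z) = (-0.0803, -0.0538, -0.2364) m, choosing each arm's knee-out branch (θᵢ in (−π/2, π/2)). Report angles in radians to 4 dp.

θ₁ = 1.0472, θ₂ = 0.6981, θ₃ = 0.0870

φ1=0.0° → target in arm frame (-0.0803, -0.0538)
  e−x'=0.2503;  (l²−L²−(e−x')²−y'²−z²)/2L = -0.0796
  γ=atan2(-0.2364,0.2503)=-0.7568;  ψ=arccos(-0.2311)=1.8040;  θ1=γ+ψ≈1.0472
arm 2 (φ=120.0°): x'=-0.0064, y'=0.0964
  A=0.1764, B=-0.2364, C=(l²−L²−A²−y'²−z²)/(2L)=-0.0168
  θ2 = atan2(B,A) + arccos(C/0.2950) = 0.6981
arm 3 (φ=240.0°): x'=0.0867, y'=-0.0426
  A=0.0833, B=-0.2364, C=(l²−L²−A²−y'²−z²)/(2L)=0.0624
  √(A²+B²)=0.2506;  θ3 = -1.2322+1.3191 ≈ 0.0870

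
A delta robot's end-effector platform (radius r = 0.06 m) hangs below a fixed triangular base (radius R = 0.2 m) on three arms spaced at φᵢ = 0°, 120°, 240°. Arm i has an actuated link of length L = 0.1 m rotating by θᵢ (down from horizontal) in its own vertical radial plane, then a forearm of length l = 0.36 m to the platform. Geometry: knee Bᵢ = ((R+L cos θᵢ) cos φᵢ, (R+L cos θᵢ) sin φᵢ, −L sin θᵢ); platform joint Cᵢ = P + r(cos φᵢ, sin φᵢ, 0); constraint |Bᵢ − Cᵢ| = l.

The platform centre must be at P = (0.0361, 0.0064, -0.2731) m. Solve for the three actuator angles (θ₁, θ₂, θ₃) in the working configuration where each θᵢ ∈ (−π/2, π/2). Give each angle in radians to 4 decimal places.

φ1=0.0° → target in arm frame (0.0361, 0.0064)
  A cos θ + B sin θ = C:  0.1039·cos θ + -0.2731·sin θ = 0.1709
  √(A²+B²)=0.2922;  θ1 = -1.2073+0.9461 ≈ -0.2612
rotate P by −φ2: (-0.0125, -0.0345, -0.2731)
  A=0.1525, B=-0.2731, C=(l²−L²−A²−y'²−z²)/(2L)=0.1029
  γ=atan2(-0.2731,0.1525)=-1.0615;  ψ=arccos(0.3288)=1.2358;  θ2=γ+ψ≈0.1743
arm 3 (φ=240.0°): x'=-0.0236, y'=0.0281
  A=0.1636, B=-0.2731, C=(l²−L²−A²−y'²−z²)/(2L)=0.0873
  √(A²+B²)=0.3183;  θ3 = -1.0311+1.2929 ≈ 0.2618

θ₁ = -0.2612, θ₂ = 0.1743, θ₃ = 0.2618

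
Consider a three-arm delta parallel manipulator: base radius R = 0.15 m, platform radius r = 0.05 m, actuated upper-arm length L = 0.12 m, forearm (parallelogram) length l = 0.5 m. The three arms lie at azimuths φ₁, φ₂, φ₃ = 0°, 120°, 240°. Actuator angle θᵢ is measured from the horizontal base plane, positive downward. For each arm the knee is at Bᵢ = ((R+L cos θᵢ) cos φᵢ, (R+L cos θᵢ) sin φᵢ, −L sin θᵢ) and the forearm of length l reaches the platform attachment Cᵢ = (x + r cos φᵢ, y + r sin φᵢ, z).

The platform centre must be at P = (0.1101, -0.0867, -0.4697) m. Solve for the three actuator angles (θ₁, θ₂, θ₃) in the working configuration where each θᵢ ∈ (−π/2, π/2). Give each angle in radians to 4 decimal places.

φ1=0.0° → target in arm frame (0.1101, -0.0867)
  e−x'=-0.0101;  (l²−L²−(e−x')²−y'²−z²)/2L = 0.0307
  γ=atan2(-0.4697,-0.0101)=-1.5923;  ψ=arccos(0.0653)=1.5054;  θ1=γ+ψ≈-0.0868
φ2=120.0° → target in arm frame (-0.1301, -0.0520)
  A=0.2301, B=-0.4697, C=(l²−L²−A²−y'²−z²)/(2L)=-0.1695
  θ2 = atan2(B,A) + arccos(C/0.5230) = 0.7856
arm 3 (φ=240.0°): x'=0.0200, y'=0.1387
  A=0.0800, B=-0.4697, C=(l²−L²−A²−y'²−z²)/(2L)=-0.0444
  θ3 = atan2(B,A) + arccos(C/0.4765) = 0.2619

θ₁ = -0.0868, θ₂ = 0.7856, θ₃ = 0.2619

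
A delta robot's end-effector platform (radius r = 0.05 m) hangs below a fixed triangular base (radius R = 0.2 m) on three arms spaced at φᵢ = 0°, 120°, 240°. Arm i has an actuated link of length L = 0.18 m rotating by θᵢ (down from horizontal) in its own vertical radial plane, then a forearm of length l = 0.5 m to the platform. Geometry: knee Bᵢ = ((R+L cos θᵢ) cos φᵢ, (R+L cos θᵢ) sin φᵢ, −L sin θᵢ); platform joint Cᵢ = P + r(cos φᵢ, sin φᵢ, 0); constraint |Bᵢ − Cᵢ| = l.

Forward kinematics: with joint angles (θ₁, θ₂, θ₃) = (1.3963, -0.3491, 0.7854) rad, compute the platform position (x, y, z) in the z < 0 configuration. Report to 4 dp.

(-0.2277, 0.1561, -0.4189)

φ1=0.0°: virtual centre (0.1813, 0.0000, -0.1773), radius l
S2 = (0.3191·cos120.0°, 0.3191·sin120.0°, 0.0616) = (-0.1596, 0.2764, 0.0616)
φ3=240.0°: virtual centre (-0.1386, -0.2401, -0.1273), radius l
eliminate P² terms by subtracting sphere 1 from 2 and 3
linear system: -0.6816x+0.5528y = 0.0414−0.4777z; -0.6398x+-0.4803y = 0.0288−0.1000z
det = 0.6810;  x = -0.0526+0.4180z,  y = 0.0100+-0.3487z
quadratic in z: (1.2963)z²+(0.1521)z+(-0.1638)=0, √Δ=0.9341 → z ∈ {-0.4189, 0.3016}; z = -0.4189 (taking z<0)
x = -0.2277, y = 0.1561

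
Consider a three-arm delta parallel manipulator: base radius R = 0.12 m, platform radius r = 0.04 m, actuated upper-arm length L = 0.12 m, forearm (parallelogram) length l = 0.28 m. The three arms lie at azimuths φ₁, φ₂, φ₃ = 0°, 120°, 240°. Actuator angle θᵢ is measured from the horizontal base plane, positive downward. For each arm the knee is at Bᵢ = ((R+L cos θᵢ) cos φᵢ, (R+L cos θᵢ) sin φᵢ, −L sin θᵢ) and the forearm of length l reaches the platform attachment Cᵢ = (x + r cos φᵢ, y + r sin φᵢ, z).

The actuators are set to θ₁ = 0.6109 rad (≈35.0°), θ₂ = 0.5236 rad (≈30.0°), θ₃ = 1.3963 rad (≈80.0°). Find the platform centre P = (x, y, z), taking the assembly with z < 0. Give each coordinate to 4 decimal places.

O1 = (0.1783·cos0.0°, 0.1783·sin0.0°, -0.0688) = (0.1783, 0.0000, -0.0688)
O2 = (0.1839·cos120.0°, 0.1839·sin120.0°, -0.0600) = (-0.0920, 0.1593, -0.0600)
arm 3 at φ=240.0°: e+L cos θ3 = 0.1008;  O3 = (-0.0504, -0.0873, -0.1182)
|O₂|²−|O₁|² = 0.0009;  |O₃|²−|O₁|² = -0.0124
[-0.5405 0.3186 0.0177]·P = 0.0009;  [-0.4574 -0.1746 -0.0987]·P = -0.0124
det = 0.2401;  x = 0.0158+-0.1181z,  y = 0.0296+-0.2558z
into |P−O₁|² = l²: 1.0794z² + 0.1609z + -0.0464 = 0;  Δ = 0.2261;  z = -0.2948 or 0.1457 → z<0 root = -0.2948
x = 0.0506, y = 0.1050

(0.0506, 0.1050, -0.2948)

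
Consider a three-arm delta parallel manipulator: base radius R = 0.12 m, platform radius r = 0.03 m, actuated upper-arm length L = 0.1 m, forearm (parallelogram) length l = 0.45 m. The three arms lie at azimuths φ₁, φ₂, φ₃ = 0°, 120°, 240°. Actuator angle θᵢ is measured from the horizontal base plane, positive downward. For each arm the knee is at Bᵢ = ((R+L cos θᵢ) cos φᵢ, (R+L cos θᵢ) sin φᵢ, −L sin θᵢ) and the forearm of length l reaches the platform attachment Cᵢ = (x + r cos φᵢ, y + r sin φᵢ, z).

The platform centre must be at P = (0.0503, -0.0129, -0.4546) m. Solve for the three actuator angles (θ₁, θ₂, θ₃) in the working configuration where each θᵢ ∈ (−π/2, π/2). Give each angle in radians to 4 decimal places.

θ₁ = 0.2623, θ₂ = 0.6113, θ₃ = 0.5239

arm 1 (φ=0.0°): x'=0.0503, y'=-0.0129
  A cos θ + B sin θ = C:  0.0397·cos θ + -0.4546·sin θ = -0.0795
  γ=atan2(-0.4546,0.0397)=-1.4837;  ψ=arccos(-0.1743)=1.7459;  θ1=γ+ψ≈0.2623
arm 2 (φ=120.0°): x'=-0.0363, y'=-0.0371
  e−x'=0.1263;  (l²−L²−(e−x')²−y'²−z²)/2L = -0.1575
  √(A²+B²)=0.4718;  θ2 = -1.2998+1.9111 ≈ 0.6113
arm 3 (φ=240.0°): x'=-0.0140, y'=0.0500
  A=0.1040, B=-0.4546, C=(l²−L²−A²−y'²−z²)/(2L)=-0.1374
  θ3 = atan2(B,A) + arccos(C/0.4663) = 0.5239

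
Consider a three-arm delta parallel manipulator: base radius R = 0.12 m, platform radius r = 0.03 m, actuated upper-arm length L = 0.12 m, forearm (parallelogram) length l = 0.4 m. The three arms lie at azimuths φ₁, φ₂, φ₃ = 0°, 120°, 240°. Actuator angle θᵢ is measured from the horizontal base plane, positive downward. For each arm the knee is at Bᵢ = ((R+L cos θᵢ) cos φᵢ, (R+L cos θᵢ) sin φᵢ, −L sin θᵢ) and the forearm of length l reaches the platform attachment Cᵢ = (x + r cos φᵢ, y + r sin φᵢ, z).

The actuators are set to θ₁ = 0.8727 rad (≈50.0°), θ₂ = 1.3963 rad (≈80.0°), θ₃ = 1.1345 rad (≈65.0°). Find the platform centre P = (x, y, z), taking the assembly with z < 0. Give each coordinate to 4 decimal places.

φ1=0.0°: virtual centre (0.1671, 0.0000, -0.0919), radius l
φ2=120.0°: virtual centre (-0.0554, 0.0960, -0.1182), radius l
arm 3 at φ=240.0°: ρ3 = 0.1407;  S3 = (-0.0704, -0.1219, -0.1088)
|S₂|²−|S₁|² = -0.0101;  |S₃|²−|S₁|² = -0.0048
[-0.4451 0.1920 -0.0525]·P = -0.0101;  [-0.4750 -0.2437 -0.0337]·P = -0.0048
det = 0.1997;  x = 0.0169+-0.0964z,  y = -0.0135+0.0499z
quadratic in z: (1.0118)z²+(0.2115)z+(-0.1288)=0, √Δ=0.7524 → z ∈ {-0.4763, 0.2673}; z = -0.4763 (taking z<0)
x = 0.0629, y = -0.0372

(0.0629, -0.0372, -0.4763)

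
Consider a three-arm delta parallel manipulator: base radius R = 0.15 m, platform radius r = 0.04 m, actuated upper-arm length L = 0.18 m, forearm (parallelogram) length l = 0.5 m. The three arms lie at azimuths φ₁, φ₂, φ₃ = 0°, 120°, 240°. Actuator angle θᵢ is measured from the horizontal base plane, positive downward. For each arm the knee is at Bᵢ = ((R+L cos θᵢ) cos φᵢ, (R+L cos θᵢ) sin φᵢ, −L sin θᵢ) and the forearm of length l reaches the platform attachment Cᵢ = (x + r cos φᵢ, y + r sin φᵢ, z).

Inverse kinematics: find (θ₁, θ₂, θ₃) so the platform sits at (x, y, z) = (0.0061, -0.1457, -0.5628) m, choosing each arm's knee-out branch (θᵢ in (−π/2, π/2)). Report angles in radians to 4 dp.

θ₁ = 0.8727, θ₂ = 1.2218, θ₃ = 0.5237

arm 1 (φ=0.0°): x'=0.0061, y'=-0.1457
  A=0.1039, B=-0.5628, C=(l²−L²−A²−y'²−z²)/(2L)=-0.3644
  √(A²+B²)=0.5723;  θ1 = -1.3882+2.2609 ≈ 0.8727
arm 2 (φ=120.0°): x'=-0.1292, y'=0.0676
  A cos θ + B sin θ = C:  0.2392·cos θ + -0.5628·sin θ = -0.4471
  γ=atan2(-0.5628,0.2392)=-1.1689;  ψ=arccos(-0.7310)=2.3906;  θ2=γ+ψ≈1.2218
rotate P by −φ3: (0.1231, 0.0781, -0.5628)
  A=-0.0131, B=-0.5628, C=(l²−L²−A²−y'²−z²)/(2L)=-0.2928
  γ=atan2(-0.5628,-0.0131)=-1.5941;  ψ=arccos(-0.5202)=2.1179;  θ3=γ+ψ≈0.5237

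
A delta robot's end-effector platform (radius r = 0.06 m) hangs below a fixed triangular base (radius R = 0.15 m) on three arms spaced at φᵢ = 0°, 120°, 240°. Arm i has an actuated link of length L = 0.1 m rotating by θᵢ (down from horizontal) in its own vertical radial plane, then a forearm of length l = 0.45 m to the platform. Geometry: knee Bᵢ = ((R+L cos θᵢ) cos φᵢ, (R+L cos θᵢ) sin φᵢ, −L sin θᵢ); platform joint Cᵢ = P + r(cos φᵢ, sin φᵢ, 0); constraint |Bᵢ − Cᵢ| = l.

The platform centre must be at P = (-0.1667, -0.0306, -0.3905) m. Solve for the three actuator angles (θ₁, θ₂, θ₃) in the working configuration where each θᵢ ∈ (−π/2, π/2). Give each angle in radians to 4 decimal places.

θ₁ = 0.8726, θ₂ = -0.0873, θ₃ = -0.3488

rotate P by −φ1: (-0.1667, -0.0306, -0.3905)
  A cos θ + B sin θ = C:  0.2567·cos θ + -0.3905·sin θ = -0.1341
  θ1 = atan2(B,A) + arccos(C/0.4673) = 0.8726
arm 2 (φ=120.0°): x'=0.0568, y'=0.1597
  A=0.0332, B=-0.3905, C=(l²−L²−A²−y'²−z²)/(2L)=0.0671
  γ=atan2(-0.3905,0.0332)=-1.4861;  ψ=arccos(0.1712)=1.3988;  θ2=γ+ψ≈-0.0873
arm 3 (φ=240.0°): x'=0.1099, y'=-0.1291
  A cos θ + B sin θ = C:  -0.0199·cos θ + -0.3905·sin θ = 0.1148
  θ3 = atan2(B,A) + arccos(C/0.3910) = -0.3488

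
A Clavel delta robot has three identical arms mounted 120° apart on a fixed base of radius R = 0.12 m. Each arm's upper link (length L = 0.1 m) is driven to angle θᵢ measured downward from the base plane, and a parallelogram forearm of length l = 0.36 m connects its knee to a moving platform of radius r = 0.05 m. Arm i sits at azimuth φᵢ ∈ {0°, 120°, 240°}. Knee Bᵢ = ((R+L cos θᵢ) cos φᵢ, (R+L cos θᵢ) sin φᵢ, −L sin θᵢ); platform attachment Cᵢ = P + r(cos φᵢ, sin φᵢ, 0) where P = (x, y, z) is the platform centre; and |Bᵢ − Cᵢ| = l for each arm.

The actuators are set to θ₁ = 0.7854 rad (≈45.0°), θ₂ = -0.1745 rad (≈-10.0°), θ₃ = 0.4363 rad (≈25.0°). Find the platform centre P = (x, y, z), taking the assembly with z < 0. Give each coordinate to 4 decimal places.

O1 = (0.1407·cos0.0°, 0.1407·sin0.0°, -0.0707) = (0.1407, 0.0000, -0.0707)
O2 = (0.1685·cos120.0°, 0.1685·sin120.0°, 0.0174) = (-0.0842, 0.1459, 0.0174)
O3 = (0.1606·cos240.0°, 0.1606·sin240.0°, -0.0423) = (-0.0803, -0.1391, -0.0423)
subtract pairs → two planes through P
linear system: -0.4499x+0.2918y = 0.0039−0.1761z; -0.4421x+-0.2782y = 0.0028−0.0569z
det = 0.2542;  x = -0.0075+0.2581z,  y = 0.0018+-0.2056z
quadratic in z: (1.1089)z²+(0.0642)z+(-0.1026)=0, √Δ=0.6778 → z ∈ {-0.3345, 0.2767}; z = -0.3345 (taking z<0)
x = -0.0938, y = 0.0706

(-0.0938, 0.0706, -0.3345)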